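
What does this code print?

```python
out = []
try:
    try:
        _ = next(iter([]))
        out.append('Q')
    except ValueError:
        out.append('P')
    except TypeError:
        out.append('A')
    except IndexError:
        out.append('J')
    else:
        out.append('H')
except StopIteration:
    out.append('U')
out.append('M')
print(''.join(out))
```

Execution trace: 'U' (outer except StopIteration) → 'M' (after the try/except). Output: UM

Answer: UM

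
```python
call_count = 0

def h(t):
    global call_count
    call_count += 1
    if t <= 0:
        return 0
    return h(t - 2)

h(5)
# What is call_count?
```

Linear recursion stepping by 2: 4 calls from t=5 down to ≤0.

Answer: 4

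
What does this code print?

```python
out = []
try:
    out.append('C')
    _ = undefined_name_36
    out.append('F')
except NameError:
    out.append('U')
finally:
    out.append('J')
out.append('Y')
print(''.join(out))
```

Execution trace: 'C' (try body) → 'U' (except NameError) → 'J' (finally) → 'Y' (after the try/except). Output: CUJY

Answer: CUJY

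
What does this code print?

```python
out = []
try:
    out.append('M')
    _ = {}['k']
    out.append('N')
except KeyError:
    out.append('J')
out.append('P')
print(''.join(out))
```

Execution trace: 'M' (try body) → 'J' (except KeyError) → 'P' (after the try/except). Output: MJP

Answer: MJP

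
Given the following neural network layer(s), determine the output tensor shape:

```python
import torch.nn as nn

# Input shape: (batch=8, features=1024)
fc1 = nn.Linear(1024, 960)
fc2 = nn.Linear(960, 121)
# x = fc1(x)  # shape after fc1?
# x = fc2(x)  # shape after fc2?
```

Input: (8, 1024) -> after fc1: (8, 960) -> Output: (8, 121)

Answer: (8, 121)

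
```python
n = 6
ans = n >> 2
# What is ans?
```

Trace:
`n = 6` → n = 6
`ans = n >> 2` → ans = 1
So ans = 1

Answer: 1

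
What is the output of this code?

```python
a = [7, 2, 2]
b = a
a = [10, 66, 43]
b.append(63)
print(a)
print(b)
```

Key concept: rebinding vs mutation: a is rebound to a new list, b still points at the original.
Step by step:
`a = [7, 2, 2]` → a = [7, 2, 2]
`b = a` → b = [7, 2, 2] (same object as a)
`a = [10, 66, 43]` → a = [10, 66, 43]
`b.append(63)` → b = [7, 2, 2, 63]
`print(a)` → prints [10, 66, 43]
`print(b)` → prints [7, 2, 2, 63]

Answer:
[10, 66, 43]
[7, 2, 2, 63]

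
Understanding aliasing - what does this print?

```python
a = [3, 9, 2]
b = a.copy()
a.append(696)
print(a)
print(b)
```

Key concept: list.copy() creates independent copy.
Step by step:
`a = [3, 9, 2]` → a = [3, 9, 2]
`b = a.copy()` → b = [3, 9, 2]
`a.append(696)` → a = [3, 9, 2, 696]
`print(a)` → prints [3, 9, 2, 696]
`print(b)` → prints [3, 9, 2]

Answer:
[3, 9, 2, 696]
[3, 9, 2]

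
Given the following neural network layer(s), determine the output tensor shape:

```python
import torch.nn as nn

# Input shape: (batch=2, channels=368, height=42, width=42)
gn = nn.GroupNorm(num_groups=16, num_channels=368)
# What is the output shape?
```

Input: (2, 368, 42, 42) -> Output: (2, 368, 42, 42)

Answer: (2, 368, 42, 42)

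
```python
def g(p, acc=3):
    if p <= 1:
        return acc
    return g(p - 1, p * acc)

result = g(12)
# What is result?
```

Accumulator trace (n, acc): (12, 3) -> (11, 36) -> (10, 396) -> (9, 3960) -> (8, 35640) -> (7, 285120) -> (6, 1995840) -> (5, 11975040) -> (4, 59875200) -> (3, 239500800) -> (2, 718502400) -> (1, 1437004800) -> return 1437004800

Answer: 1437004800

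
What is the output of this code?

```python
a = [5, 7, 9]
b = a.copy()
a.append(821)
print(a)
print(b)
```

Key concept: list.copy() creates independent copy.
Step by step:
`a = [5, 7, 9]` → a = [5, 7, 9]
`b = a.copy()` → b = [5, 7, 9]
`a.append(821)` → a = [5, 7, 9, 821]
`print(a)` → prints [5, 7, 9, 821]
`print(b)` → prints [5, 7, 9]

Answer:
[5, 7, 9, 821]
[5, 7, 9]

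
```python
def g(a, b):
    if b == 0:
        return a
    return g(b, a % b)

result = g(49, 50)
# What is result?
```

g(49, 50) -> g(50, 49) -> g(49, 1) -> g(1, 0) -> 1

Answer: 1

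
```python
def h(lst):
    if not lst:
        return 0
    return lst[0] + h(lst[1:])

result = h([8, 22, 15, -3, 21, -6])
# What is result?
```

8 + 22 + 15 + (-3) + 21 + (-6) + 0 = 57

Answer: 57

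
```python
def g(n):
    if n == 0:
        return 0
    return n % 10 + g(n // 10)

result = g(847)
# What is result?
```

Sum of digits of 847: 7 + 4 + 8 = 19

Answer: 19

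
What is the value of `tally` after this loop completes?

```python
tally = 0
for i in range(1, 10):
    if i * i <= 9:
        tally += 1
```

Count numbers where i² ≤ 9
`tally` takes the values: 0 → 1 → 2 → 3

Answer: 3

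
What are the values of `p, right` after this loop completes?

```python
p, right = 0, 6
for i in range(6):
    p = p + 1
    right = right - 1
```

p goes 0→6, right goes 6→0
`p, right` takes the values: (0, 6) → (1, 6) → (1, 5) → (2, 5) → (2, 4) → (3, 4) → (3, 3) → (4, 3) → (4, 2) → (5, 2) → (5, 1) → (6, 1) → (6, 0)

Answer: 6, 0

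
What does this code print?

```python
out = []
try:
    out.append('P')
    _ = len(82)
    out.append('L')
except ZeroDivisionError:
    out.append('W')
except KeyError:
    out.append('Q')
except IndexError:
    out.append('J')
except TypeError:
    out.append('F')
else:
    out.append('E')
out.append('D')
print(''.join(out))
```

Execution trace: 'P' (try body) → 'F' (except TypeError) → 'D' (after the try/except). Output: PFD

Answer: PFD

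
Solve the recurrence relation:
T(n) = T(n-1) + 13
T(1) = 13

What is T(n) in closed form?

Unrolling: T(n) = T(1) + 13·(n-1) = 13 + 13(n-1) = 13n.

Answer: T(n) = 13n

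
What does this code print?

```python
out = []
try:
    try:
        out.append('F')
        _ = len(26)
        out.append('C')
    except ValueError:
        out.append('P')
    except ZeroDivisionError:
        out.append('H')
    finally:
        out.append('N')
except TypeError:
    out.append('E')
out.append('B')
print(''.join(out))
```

Execution trace: 'F' (try body) → 'N' (finally) → 'E' (outer except TypeError) → 'B' (after the try/except). Output: FNEB

Answer: FNEB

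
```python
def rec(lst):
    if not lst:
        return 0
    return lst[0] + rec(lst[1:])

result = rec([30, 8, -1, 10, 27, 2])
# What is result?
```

30 + 8 + (-1) + 10 + 27 + 2 + 0 = 76

Answer: 76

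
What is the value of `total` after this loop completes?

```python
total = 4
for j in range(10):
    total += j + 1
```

Start at 4, add 1 to 10 = 59
`total` takes the values: 4 → 5 → 7 → 10 → 14 → 19 → 25 → 32 → 40 → 49 → 59

Answer: 59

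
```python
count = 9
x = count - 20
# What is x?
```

Trace:
`count = 9` → count = 9
`x = count - 20` → x = -11
So x = -11

Answer: -11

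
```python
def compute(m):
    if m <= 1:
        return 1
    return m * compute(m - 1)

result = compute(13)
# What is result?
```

compute(13) = 13 * 12 * 11 * 10 * 9 * 8 * 7 * 6 * 5 * 4 * 3 * 2 * 1 = 6227020800

Answer: 6227020800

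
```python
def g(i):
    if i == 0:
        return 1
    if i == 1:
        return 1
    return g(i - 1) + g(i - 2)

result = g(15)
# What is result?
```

Build up from base cases: g(0)=1, g(1)=1, g(2)=2, g(3)=3, g(4)=5, g(5)=8, g(6)=13, ..., g(15)=987

Answer: 987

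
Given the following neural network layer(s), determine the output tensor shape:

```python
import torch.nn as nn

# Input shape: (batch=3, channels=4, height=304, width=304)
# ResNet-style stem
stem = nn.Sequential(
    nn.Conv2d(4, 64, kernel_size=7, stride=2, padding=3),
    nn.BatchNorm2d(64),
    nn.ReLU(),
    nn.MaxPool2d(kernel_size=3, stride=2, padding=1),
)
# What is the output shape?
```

Input: (3, 4, 304, 304) -> after Conv2d 7x7 stride=2: (3, 64, 152, 152) -> Output: (3, 64, 76, 76)

Answer: (3, 64, 76, 76)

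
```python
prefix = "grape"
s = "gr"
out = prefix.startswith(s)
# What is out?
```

Trace:
`prefix = "grape"` → prefix = 'grape'
`s = "gr"` → s = 'gr'
`out = prefix.startswith(s)` → out = True
So out = True

Answer: True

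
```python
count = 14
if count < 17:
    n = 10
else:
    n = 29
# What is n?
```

Trace:
`count = 14` → count = 14
`if count < 17: ...` → count < 17 is True → n = 10
So n = 10

Answer: 10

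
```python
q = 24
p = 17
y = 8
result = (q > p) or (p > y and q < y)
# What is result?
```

Trace:
`q = 24` → q = 24
`p = 17` → p = 17
`y = 8` → y = 8
`result = (q > p) or (p > y and q < y)` → result = True
So result = True

Answer: True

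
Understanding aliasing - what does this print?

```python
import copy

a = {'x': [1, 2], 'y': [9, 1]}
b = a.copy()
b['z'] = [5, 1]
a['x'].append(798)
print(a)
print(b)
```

Key concept: shallow copy of dict with mutable values.
Step by step:
`a = {'x': [1, 2], 'y': [9, 1]}` → a = {'x': [1, 2], 'y': [9, 1]}
`b = a.copy()` → b = {'x': [1, 2], 'y': [9, 1]}
`b['z'] = [5, 1]` → b = {'x': [1, 2], 'y': [9, 1], 'z': [5, 1]}
`a['x'].append(798)` → a = {'x': [1, 2, 798], 'y': [9, 1]}; b = {'x': [1, 2, 798], 'y': [9, 1], 'z': [5, 1]}
`print(a)` → prints {'x': [1, 2, 798], 'y': [9, 1]}
`print(b)` → prints {'x': [1, 2, 798], 'y': [9, 1], 'z': [5, 1]}

Answer:
{'x': [1, 2, 798], 'y': [9, 1]}
{'x': [1, 2, 798], 'y': [9, 1], 'z': [5, 1]}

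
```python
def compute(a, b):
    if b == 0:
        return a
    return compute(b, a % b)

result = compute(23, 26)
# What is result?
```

compute(23, 26) -> compute(26, 23) -> compute(23, 3) -> compute(3, 2) -> compute(2, 1) -> compute(1, 0) -> 1

Answer: 1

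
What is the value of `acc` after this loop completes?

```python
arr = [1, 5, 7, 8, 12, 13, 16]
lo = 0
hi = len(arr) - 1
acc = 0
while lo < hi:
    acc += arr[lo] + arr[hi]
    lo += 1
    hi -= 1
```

Sum of pairs from ends
`acc` takes the values: 0 → 17 → 35 → 54

Answer: 54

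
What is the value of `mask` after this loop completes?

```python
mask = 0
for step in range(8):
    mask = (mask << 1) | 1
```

Build 8 consecutive 1-bits: 0b11111111
`mask` takes the values: 0 → 1 → 3 → 7 → 15 → 31 → 63 → 127 → 255

Answer: 255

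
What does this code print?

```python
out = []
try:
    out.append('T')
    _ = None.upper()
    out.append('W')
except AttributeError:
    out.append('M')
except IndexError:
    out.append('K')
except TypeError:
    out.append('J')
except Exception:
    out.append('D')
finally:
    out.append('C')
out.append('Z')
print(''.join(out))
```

Execution trace: 'T' (try body) → 'M' (except AttributeError) → 'C' (finally) → 'Z' (after the try/except). Output: TMCZ

Answer: TMCZ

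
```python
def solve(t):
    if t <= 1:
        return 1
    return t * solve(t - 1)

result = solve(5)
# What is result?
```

solve(5) = 5 * 4 * 3 * 2 * 1 = 120

Answer: 120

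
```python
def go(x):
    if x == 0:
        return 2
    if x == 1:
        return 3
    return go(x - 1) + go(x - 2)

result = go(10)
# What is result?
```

Build up from base cases: go(0)=2, go(1)=3, go(2)=5, go(3)=8, go(4)=13, go(5)=21, go(6)=34, ..., go(10)=233

Answer: 233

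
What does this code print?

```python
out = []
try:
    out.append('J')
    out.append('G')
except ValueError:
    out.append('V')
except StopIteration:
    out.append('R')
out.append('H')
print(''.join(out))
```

Execution trace: 'J' (try body) → 'G' (try body, no exception) → 'H' (after the try/except). Output: JGH

Answer: JGH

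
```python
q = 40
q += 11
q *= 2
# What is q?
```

Trace:
`q = 40` → q = 40
`q += 11` → q = 51
`q *= 2` → q = 102
So q = 102

Answer: 102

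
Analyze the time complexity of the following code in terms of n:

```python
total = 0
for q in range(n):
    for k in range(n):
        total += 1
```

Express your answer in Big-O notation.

Each loop level contributes: n × n. Multiplying the contributions gives O(n^2).

Answer: O(n^2)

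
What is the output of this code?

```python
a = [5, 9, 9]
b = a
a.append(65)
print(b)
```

Key concept: basic list aliasing.
Step by step:
`a = [5, 9, 9]` → a = [5, 9, 9]
`b = a` → b = [5, 9, 9] (same object as a)
`a.append(65)` → a = [5, 9, 9, 65] (same object as b); b = [5, 9, 9, 65] (same object as a)
`print(b)` → prints [5, 9, 9, 65]

Answer: [5, 9, 9, 65]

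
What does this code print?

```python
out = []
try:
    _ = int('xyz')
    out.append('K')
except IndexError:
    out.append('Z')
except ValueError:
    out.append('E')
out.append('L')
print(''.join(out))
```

Execution trace: 'E' (except ValueError) → 'L' (after the try/except). Output: EL

Answer: EL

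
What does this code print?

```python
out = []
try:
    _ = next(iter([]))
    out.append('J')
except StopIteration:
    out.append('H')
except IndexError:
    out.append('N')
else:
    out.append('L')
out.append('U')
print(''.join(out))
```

Execution trace: 'H' (except StopIteration) → 'U' (after the try/except). Output: HU

Answer: HU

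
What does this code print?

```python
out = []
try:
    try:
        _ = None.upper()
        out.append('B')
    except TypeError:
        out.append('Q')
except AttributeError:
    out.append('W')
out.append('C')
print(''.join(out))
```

Execution trace: 'W' (outer except AttributeError) → 'C' (after the try/except). Output: WC

Answer: WC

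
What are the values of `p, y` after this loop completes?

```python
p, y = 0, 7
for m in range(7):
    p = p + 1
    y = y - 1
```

p goes 0→7, y goes 7→0
`p, y` takes the values: (0, 7) → (1, 7) → (1, 6) → (2, 6) → (2, 5) → (3, 5) → (3, 4) → (4, 4) → (4, 3) → (5, 3) → (5, 2) → (6, 2) → (6, 1) → (7, 1) → (7, 0)

Answer: 7, 0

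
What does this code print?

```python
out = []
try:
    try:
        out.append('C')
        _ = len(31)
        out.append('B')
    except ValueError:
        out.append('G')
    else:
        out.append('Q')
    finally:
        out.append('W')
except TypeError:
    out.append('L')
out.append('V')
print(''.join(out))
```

Execution trace: 'C' (try body) → 'W' (finally) → 'L' (outer except TypeError) → 'V' (after the try/except). Output: CWLV

Answer: CWLV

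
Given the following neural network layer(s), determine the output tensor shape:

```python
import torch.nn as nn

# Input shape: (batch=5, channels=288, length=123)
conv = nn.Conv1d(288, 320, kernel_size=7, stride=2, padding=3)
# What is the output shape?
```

Input: (5, 288, 123) -> Output: (5, 320, 62)

Answer: (5, 320, 62)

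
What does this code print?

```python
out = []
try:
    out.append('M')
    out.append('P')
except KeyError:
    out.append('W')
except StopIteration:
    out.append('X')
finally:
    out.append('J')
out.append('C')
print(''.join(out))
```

Execution trace: 'M' (try body) → 'P' (try body, no exception) → 'J' (finally) → 'C' (after the try/except). Output: MPJC

Answer: MPJC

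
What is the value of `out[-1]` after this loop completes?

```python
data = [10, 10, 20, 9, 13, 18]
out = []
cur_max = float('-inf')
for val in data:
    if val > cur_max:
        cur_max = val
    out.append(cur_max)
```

Running max ends at 20
`out` takes the values: [] → [10] → [10, 10] → [10, 10, 20] → [10, 10, 20, 20] → [10, 10, 20, 20, 20] → [10, 10, 20, 20, 20, 20]
So `out[-1]` = 20

Answer: 20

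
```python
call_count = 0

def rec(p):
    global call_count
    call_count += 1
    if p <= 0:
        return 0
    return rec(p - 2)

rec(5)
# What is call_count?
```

Linear recursion stepping by 2: 4 calls from p=5 down to ≤0.

Answer: 4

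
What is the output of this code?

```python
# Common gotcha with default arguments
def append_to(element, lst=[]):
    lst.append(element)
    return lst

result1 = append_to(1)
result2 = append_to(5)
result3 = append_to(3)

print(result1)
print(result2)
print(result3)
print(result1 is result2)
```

Key concept: mutable default argument gotcha.
Step by step:
`result1 = append_to(1)` → result1 = [1]
`result2 = append_to(5)` → result1 = [1, 5] (same object as result2); result2 = [1, 5] (same object as result1)
`result3 = append_to(3)` → result1 = [1, 5, 3] (same object as result2, result3); result2 = [1, 5, 3] (same object as result1, result3); result3 = [1, 5, 3] (same object as result1, result2)
`print(result1)` → prints [1, 5, 3]
`print(result2)` → prints [1, 5, 3]
`print(result3)` → prints [1, 5, 3]
`print(result1 is result2)` → prints True

Answer:
[1, 5, 3]
[1, 5, 3]
[1, 5, 3]
True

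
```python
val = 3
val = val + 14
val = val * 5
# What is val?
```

Trace:
`val = 3` → val = 3
`val = val + 14` → val = 17
`val = val * 5` → val = 85
So val = 85

Answer: 85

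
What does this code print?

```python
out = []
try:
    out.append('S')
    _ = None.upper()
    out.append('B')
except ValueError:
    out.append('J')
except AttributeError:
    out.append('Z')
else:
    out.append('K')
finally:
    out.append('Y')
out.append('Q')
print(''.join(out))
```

Execution trace: 'S' (try body) → 'Z' (except AttributeError) → 'Y' (finally) → 'Q' (after the try/except). Output: SZYQ

Answer: SZYQ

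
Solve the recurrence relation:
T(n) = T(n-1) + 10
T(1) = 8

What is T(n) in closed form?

Unrolling: T(n) = T(1) + 10·(n-1) = 8 + 10(n-1) = 10n - 2.

Answer: T(n) = 10n - 2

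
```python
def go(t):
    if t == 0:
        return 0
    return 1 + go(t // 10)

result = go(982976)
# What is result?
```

Count of digits of 982976: 6

Answer: 6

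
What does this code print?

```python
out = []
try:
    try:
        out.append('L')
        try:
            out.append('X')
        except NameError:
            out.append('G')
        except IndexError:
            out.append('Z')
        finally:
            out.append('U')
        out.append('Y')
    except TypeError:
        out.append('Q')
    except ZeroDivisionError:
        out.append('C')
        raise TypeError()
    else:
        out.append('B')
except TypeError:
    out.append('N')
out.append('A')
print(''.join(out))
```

Execution trace: 'L' (try body) → 'X' (inner try body, no exception) → 'U' (inner finally) → 'Y' (try body, no exception) → 'B' (else) → 'A' (after the try/except). Output: LXUYBA

Answer: LXUYBA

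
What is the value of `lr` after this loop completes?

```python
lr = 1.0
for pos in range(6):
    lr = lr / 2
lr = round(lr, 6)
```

Halving LR 6 times: 1 / 2^6
`lr` takes the values: 1.0 → 0.5 → 0.25 → 0.125 → 0.0625 → 0.03125 → 0.015625

Answer: 0.015625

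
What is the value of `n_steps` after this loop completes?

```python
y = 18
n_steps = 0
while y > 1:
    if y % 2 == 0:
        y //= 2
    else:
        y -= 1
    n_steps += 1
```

Steps to reduce 18 to 1
`n_steps` takes the values: 0 → 1 → 2 → 3 → 4 → 5

Answer: 5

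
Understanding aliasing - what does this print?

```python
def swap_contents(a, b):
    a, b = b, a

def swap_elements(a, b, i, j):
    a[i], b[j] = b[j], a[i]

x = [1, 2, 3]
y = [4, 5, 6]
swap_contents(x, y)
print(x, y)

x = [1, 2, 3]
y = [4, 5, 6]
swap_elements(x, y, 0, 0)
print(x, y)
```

Key concept: parameter rebinding vs mutation.
Step by step:
`x = [1, 2, 3]` → x = [1, 2, 3]
`y = [4, 5, 6]` → y = [4, 5, 6]
`swap_contents(x, y)` → no visible change to tracked variables
`print(x, y)` → prints [1, 2, 3] [4, 5, 6]
`x = [1, 2, 3]` → x = [1, 2, 3]
`y = [4, 5, 6]` → y = [4, 5, 6]
`swap_elements(x, y, 0, 0)` → x = [4, 2, 3]; y = [1, 5, 6]
`print(x, y)` → prints [4, 2, 3] [1, 5, 6]

Answer:
[1, 2, 3] [4, 5, 6]
[4, 2, 3] [1, 5, 6]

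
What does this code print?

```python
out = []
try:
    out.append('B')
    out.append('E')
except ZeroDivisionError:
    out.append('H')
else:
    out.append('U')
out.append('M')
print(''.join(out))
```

Execution trace: 'B' (try body) → 'E' (try body, no exception) → 'U' (else) → 'M' (after the try/except). Output: BEUM

Answer: BEUM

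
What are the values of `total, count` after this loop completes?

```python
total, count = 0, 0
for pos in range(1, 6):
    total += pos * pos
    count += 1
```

Sum of squares and count
`total, count` takes the values: (0, 0) → (1, 0) → (1, 1) → (5, 1) → (5, 2) → (14, 2) → (14, 3) → (30, 3) → (30, 4) → (55, 4) → (55, 5)

Answer: 55, 5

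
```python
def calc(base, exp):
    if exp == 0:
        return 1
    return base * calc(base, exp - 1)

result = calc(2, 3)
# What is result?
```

calc(2, 3) = 2 * 2 * 2 = 8

Answer: 8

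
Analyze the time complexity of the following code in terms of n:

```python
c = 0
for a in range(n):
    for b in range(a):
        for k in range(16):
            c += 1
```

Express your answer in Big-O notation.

Each loop level contributes: n × n × 1. Multiplying the contributions gives O(n^2).

Answer: O(n^2)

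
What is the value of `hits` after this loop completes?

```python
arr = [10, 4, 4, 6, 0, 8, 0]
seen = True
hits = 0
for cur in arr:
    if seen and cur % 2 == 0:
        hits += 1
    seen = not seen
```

Count even values at even positions
`hits` takes the values: 0 → 1 → 2 → 3 → 4

Answer: 4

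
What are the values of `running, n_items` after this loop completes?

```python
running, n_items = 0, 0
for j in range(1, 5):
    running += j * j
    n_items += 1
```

Sum of squares and count
`running, n_items` takes the values: (0, 0) → (1, 0) → (1, 1) → (5, 1) → (5, 2) → (14, 2) → (14, 3) → (30, 3) → (30, 4)

Answer: 30, 4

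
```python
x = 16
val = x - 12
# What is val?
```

Trace:
`x = 16` → x = 16
`val = x - 12` → val = 4
So val = 4

Answer: 4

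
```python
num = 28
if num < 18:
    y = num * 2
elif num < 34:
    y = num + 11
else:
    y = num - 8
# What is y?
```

Trace:
`num = 28` → num = 28
`if num < 18: ...` → num < 18 is False, num < 34 is True → y = 39
So y = 39

Answer: 39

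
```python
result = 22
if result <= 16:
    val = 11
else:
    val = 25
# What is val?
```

Trace:
`result = 22` → result = 22
`if result <= 16: ...` → result <= 16 is False, take else branch → val = 25
So val = 25

Answer: 25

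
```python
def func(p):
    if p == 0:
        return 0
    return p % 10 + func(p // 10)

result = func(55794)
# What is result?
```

Sum of digits of 55794: 4 + 9 + 7 + 5 + 5 = 30

Answer: 30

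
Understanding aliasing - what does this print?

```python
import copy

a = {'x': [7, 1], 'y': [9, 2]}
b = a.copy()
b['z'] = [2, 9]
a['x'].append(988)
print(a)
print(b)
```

Key concept: shallow copy of dict with mutable values.
Step by step:
`a = {'x': [7, 1], 'y': [9, 2]}` → a = {'x': [7, 1], 'y': [9, 2]}
`b = a.copy()` → b = {'x': [7, 1], 'y': [9, 2]}
`b['z'] = [2, 9]` → b = {'x': [7, 1], 'y': [9, 2], 'z': [2, 9]}
`a['x'].append(988)` → a = {'x': [7, 1, 988], 'y': [9, 2]}; b = {'x': [7, 1, 988], 'y': [9, 2], 'z': [2, 9]}
`print(a)` → prints {'x': [7, 1, 988], 'y': [9, 2]}
`print(b)` → prints {'x': [7, 1, 988], 'y': [9, 2], 'z': [2, 9]}

Answer:
{'x': [7, 1, 988], 'y': [9, 2]}
{'x': [7, 1, 988], 'y': [9, 2], 'z': [2, 9]}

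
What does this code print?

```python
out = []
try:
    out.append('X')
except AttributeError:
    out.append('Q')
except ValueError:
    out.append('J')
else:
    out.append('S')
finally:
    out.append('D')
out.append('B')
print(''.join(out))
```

Execution trace: 'X' (try body, no exception) → 'S' (else) → 'D' (finally) → 'B' (after the try/except). Output: XSDB

Answer: XSDB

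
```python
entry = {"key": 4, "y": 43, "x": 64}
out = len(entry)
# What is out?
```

Trace:
`entry = {"key": 4, "y": 43, "x": 64}` → entry = {'key': 4, 'y': 43, 'x': 64}
`out = len(entry)` → out = 3
So out = 3

Answer: 3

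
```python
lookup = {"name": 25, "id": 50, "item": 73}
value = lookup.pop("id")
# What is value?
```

Trace:
`lookup = {"name": 25, "id": 50, "item": 73}` → lookup = {'name': 25, 'id': 50, 'item': 73}
`value = lookup.pop("id")` → lookup = {'name': 25, 'item': 73}; value = 50
So value = 50

Answer: 50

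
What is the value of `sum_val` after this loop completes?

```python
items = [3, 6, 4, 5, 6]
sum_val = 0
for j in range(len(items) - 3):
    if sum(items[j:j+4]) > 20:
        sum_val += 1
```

Count windows with sum > 20
`sum_val` takes the values: 0 → 1

Answer: 1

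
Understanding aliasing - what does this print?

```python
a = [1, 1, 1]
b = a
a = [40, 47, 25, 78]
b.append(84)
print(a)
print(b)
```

Key concept: rebinding vs mutation: a is rebound to a new list, b still points at the original.
Step by step:
`a = [1, 1, 1]` → a = [1, 1, 1]
`b = a` → b = [1, 1, 1] (same object as a)
`a = [40, 47, 25, 78]` → a = [40, 47, 25, 78]
`b.append(84)` → b = [1, 1, 1, 84]
`print(a)` → prints [40, 47, 25, 78]
`print(b)` → prints [1, 1, 1, 84]

Answer:
[40, 47, 25, 78]
[1, 1, 1, 84]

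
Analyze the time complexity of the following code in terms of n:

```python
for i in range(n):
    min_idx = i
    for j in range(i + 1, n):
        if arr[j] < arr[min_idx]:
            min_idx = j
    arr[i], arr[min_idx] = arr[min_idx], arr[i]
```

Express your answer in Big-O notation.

This is Selection sort. Time complexity: O(n²).

Answer: O(n²)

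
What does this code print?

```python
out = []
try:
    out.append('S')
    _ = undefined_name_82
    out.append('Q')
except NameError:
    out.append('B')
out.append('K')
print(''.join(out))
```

Execution trace: 'S' (try body) → 'B' (except NameError) → 'K' (after the try/except). Output: SBK

Answer: SBK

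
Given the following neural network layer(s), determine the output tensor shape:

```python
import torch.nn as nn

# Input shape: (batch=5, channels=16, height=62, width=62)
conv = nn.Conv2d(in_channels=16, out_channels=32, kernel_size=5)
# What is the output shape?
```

Input: (5, 16, 62, 62) -> Output: (5, 32, 58, 58)

Answer: (5, 32, 58, 58)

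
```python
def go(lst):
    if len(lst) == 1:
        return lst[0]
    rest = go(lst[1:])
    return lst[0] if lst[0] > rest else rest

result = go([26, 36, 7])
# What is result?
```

Recursive max over [26, 36, 7] = 36

Answer: 36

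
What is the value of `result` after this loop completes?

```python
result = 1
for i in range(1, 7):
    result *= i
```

6! = 720
`result` takes the values: 1 → 2 → 6 → 24 → 120 → 720

Answer: 720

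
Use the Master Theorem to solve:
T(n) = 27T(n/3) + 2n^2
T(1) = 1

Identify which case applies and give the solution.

a=27, b=3, f(n)=2n^2. log_3(27) = 3. Since c=2 < 3, Case 1 applies: T(n) = Θ(n^log_b(a)) = O(n^3).

Answer: O(n^3) - Case 1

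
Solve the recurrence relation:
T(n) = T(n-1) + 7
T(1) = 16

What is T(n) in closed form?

Unrolling: T(n) = T(1) + 7·(n-1) = 16 + 7(n-1) = 7n + 9.

Answer: T(n) = 7n + 9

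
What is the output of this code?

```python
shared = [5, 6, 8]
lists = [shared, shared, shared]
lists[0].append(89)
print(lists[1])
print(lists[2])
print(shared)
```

Key concept: list of same reference.
Step by step:
`shared = [5, 6, 8]` → shared = [5, 6, 8]
`lists = [shared, shared, shared]` → lists = [[5, 6, 8], [5, 6, 8], [5, 6, 8]]
`lists[0].append(89)` → shared = [5, 6, 8, 89]; lists = [[5, 6, 8, 89], [5, 6, 8, 89], [5, 6, 8, 89]]
`print(lists[1])` → prints [5, 6, 8, 89]
`print(lists[2])` → prints [5, 6, 8, 89]
`print(shared)` → prints [5, 6, 8, 89]

Answer:
[5, 6, 8, 89]
[5, 6, 8, 89]
[5, 6, 8, 89]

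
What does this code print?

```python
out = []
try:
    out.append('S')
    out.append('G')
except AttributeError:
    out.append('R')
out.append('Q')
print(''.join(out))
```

Execution trace: 'S' (try body) → 'G' (try body, no exception) → 'Q' (after the try/except). Output: SGQ

Answer: SGQ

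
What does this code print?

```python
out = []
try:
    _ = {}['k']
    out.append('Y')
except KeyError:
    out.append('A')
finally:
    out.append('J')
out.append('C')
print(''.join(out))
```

Execution trace: 'A' (except KeyError) → 'J' (finally) → 'C' (after the try/except). Output: AJC

Answer: AJC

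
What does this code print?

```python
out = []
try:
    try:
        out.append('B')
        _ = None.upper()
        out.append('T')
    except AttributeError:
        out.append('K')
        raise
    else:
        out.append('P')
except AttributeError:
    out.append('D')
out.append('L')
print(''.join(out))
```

Execution trace: 'B' (inner try body) → 'K' (inner except AttributeError) → 'D' (outer except AttributeError) → 'L' (after the try/except). Output: BKDL

Answer: BKDL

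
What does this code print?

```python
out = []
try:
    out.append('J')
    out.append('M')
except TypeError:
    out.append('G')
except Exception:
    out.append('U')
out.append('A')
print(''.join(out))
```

Execution trace: 'J' (try body) → 'M' (try body, no exception) → 'A' (after the try/except). Output: JMA

Answer: JMA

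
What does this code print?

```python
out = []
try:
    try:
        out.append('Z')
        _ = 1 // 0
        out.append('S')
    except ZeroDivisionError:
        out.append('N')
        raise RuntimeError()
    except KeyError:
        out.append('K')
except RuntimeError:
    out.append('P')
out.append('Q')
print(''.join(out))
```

Execution trace: 'Z' (inner try body) → 'N' (inner except ZeroDivisionError) → 'P' (outer except RuntimeError) → 'Q' (after the try/except). Output: ZNPQ

Answer: ZNPQ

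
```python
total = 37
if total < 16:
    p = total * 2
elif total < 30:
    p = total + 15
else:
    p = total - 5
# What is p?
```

Trace:
`total = 37` → total = 37
`if total < 16: ...` → total < 16 is False, total < 30 is False, take else branch → p = 32
So p = 32

Answer: 32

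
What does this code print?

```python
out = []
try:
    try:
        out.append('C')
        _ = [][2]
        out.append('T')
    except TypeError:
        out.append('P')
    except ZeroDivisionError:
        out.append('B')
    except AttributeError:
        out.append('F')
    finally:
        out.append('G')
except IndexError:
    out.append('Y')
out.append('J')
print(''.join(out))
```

Execution trace: 'C' (try body) → 'G' (finally) → 'Y' (outer except IndexError) → 'J' (after the try/except). Output: CGYJ

Answer: CGYJ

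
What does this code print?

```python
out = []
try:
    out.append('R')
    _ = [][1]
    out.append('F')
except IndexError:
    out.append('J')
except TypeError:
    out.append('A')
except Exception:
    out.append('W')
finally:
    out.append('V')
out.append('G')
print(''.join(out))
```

Execution trace: 'R' (try body) → 'J' (except IndexError) → 'V' (finally) → 'G' (after the try/except). Output: RJVG

Answer: RJVG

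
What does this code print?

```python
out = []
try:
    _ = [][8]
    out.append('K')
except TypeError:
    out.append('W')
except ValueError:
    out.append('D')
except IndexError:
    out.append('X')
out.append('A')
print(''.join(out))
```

Execution trace: 'X' (except IndexError) → 'A' (after the try/except). Output: XA

Answer: XA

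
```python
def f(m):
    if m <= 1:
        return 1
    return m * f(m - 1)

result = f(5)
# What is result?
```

f(5) = 5 * 4 * 3 * 2 * 1 = 120

Answer: 120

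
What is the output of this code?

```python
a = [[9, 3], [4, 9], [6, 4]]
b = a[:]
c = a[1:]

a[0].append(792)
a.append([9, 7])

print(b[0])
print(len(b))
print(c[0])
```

Key concept: slice with nested mutation.
Step by step:
`a = [[9, 3], [4, 9], [6, 4]]` → a = [[9, 3], [4, 9], [6, 4]]
`b = a[:]` → b = [[9, 3], [4, 9], [6, 4]]
`c = a[1:]` → c = [[4, 9], [6, 4]]
`a[0].append(792)` → a = [[9, 3, 792], [4, 9], [6, 4]]; b = [[9, 3, 792], [4, 9], [6, 4]]
`a.append([9, 7])` → a = [[9, 3, 792], [4, 9], [6, 4], [9, 7]]
`print(b[0])` → prints [9, 3, 792]
`print(len(b))` → prints 3
`print(c[0])` → prints [4, 9]

Answer:
[9, 3, 792]
3
[4, 9]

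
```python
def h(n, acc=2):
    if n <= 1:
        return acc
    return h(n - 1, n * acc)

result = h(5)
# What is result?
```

Accumulator trace (n, acc): (5, 2) -> (4, 10) -> (3, 40) -> (2, 120) -> (1, 240) -> return 240

Answer: 240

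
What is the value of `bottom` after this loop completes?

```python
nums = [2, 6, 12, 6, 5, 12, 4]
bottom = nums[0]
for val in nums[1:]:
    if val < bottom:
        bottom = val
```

Minimum of [2, 6, 12, 6, 5, 12, 4]
`bottom` takes the values: 2

Answer: 2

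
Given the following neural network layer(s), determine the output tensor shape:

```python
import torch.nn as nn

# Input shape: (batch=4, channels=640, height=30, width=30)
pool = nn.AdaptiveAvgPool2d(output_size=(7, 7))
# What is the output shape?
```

Input: (4, 640, 30, 30) -> Output: (4, 640, 7, 7)

Answer: (4, 640, 7, 7)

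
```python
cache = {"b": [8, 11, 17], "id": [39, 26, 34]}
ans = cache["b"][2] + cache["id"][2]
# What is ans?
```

Trace:
`cache = {"b": [8, 11, 17], "id": [39, 26, 34]}` → cache = {'b': [8, 11, 17], 'id': [39, 26, 34]}
`ans = cache["b"][2] + cache["id"][2]` → ans = 51
So ans = 51

Answer: 51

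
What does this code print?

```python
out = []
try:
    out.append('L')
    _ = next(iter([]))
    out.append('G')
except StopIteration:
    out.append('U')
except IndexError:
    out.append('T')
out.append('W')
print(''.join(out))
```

Execution trace: 'L' (try body) → 'U' (except StopIteration) → 'W' (after the try/except). Output: LUW

Answer: LUW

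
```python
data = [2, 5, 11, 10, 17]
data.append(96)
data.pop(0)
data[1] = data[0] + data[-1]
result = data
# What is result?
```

Trace:
`data = [2, 5, 11, 10, 17]` → data = [2, 5, 11, 10, 17]
`data.append(96)` → data = [2, 5, 11, 10, 17, 96]
`data.pop(0)` → data = [5, 11, 10, 17, 96]
`data[1] = data[0] + data[-1]` → data = [5, 101, 10, 17, 96]
`result = data` → result = [5, 101, 10, 17, 96]
So result = [5, 101, 10, 17, 96]

Answer: [5, 101, 10, 17, 96]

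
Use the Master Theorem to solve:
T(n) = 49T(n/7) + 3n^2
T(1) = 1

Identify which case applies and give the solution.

a=49, b=7, f(n)=3n^2. log_7(49) = 2. Since c=2 = 2, Case 2 applies: T(n) = Θ(n^log_b(a) · log n) = O(n^2 log n).

Answer: O(n^2 log n) - Case 2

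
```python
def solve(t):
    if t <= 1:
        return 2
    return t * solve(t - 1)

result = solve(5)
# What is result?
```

solve(5) = 5 * 4 * 3 * 2 * 2 = 240

Answer: 240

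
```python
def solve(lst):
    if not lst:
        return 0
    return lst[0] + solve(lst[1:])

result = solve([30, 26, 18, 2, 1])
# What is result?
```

30 + 26 + 18 + 2 + 1 + 0 = 77

Answer: 77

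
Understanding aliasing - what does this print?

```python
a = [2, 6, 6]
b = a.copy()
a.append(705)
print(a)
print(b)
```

Key concept: list.copy() creates independent copy.
Step by step:
`a = [2, 6, 6]` → a = [2, 6, 6]
`b = a.copy()` → b = [2, 6, 6]
`a.append(705)` → a = [2, 6, 6, 705]
`print(a)` → prints [2, 6, 6, 705]
`print(b)` → prints [2, 6, 6]

Answer:
[2, 6, 6, 705]
[2, 6, 6]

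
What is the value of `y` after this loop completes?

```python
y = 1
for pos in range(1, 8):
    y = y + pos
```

Start at 1, add 1 through 7
`y` takes the values: 1 → 2 → 4 → 7 → 11 → 16 → 22 → 29

Answer: 29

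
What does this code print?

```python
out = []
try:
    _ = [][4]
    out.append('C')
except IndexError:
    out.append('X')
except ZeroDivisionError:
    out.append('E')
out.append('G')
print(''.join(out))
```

Execution trace: 'X' (except IndexError) → 'G' (after the try/except). Output: XG

Answer: XG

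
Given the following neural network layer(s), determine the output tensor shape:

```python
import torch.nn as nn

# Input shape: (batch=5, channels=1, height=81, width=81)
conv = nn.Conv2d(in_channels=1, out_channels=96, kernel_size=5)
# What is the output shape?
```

Input: (5, 1, 81, 81) -> Output: (5, 96, 77, 77)

Answer: (5, 96, 77, 77)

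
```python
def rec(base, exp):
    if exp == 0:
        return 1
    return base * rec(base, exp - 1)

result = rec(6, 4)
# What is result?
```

rec(6, 4) = 6 * 6 * 6 * 6 = 1296

Answer: 1296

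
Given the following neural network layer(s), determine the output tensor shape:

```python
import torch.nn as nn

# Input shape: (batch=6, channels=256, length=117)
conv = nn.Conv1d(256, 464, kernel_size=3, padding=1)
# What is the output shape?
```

Input: (6, 256, 117) -> Output: (6, 464, 117)

Answer: (6, 464, 117)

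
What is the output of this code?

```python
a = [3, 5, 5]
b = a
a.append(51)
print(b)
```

Key concept: basic list aliasing.
Step by step:
`a = [3, 5, 5]` → a = [3, 5, 5]
`b = a` → b = [3, 5, 5] (same object as a)
`a.append(51)` → a = [3, 5, 5, 51] (same object as b); b = [3, 5, 5, 51] (same object as a)
`print(b)` → prints [3, 5, 5, 51]

Answer: [3, 5, 5, 51]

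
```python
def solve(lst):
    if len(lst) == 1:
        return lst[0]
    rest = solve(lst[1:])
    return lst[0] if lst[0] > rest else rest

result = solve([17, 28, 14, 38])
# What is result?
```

Recursive max over [17, 28, 14, 38] = 38

Answer: 38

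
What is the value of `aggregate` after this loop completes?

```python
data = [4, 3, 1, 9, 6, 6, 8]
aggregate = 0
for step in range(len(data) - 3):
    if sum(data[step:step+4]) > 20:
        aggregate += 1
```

Count windows with sum > 20
`aggregate` takes the values: 0 → 1 → 2

Answer: 2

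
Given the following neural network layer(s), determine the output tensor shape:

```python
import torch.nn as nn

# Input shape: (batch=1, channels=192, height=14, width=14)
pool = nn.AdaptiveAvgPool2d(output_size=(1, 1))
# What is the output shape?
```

Input: (1, 192, 14, 14) -> Output: (1, 192, 1, 1)

Answer: (1, 192, 1, 1)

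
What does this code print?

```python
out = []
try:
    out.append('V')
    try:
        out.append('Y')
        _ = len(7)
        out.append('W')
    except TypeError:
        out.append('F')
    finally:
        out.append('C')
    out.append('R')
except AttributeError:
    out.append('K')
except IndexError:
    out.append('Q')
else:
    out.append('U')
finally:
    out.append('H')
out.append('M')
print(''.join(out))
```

Execution trace: 'V' (try body) → 'Y' (inner try body) → 'F' (inner except TypeError) → 'C' (inner finally) → 'R' (try body, no exception) → 'U' (else) → 'H' (finally) → 'M' (after the try/except). Output: VYFCRUHM

Answer: VYFCRUHM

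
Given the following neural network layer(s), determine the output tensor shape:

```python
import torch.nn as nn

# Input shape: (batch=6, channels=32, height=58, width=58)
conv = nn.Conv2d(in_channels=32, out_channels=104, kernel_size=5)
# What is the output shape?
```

Input: (6, 32, 58, 58) -> Output: (6, 104, 54, 54)

Answer: (6, 104, 54, 54)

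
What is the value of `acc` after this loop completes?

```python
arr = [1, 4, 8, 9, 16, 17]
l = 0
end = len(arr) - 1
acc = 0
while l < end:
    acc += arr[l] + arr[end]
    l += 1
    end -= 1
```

Sum of pairs from ends
`acc` takes the values: 0 → 18 → 38 → 55

Answer: 55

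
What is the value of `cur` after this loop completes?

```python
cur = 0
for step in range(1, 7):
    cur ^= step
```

XOR of 1 to 6
`cur` takes the values: 0 → 1 → 3 → 0 → 4 → 1 → 7

Answer: 7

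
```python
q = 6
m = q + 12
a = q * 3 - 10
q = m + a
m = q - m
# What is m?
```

Trace:
`q = 6` → q = 6
`m = q + 12` → m = 18
`a = q * 3 - 10` → a = 8
`q = m + a` → q = 26
`m = q - m` → m = 8
So m = 8

Answer: 8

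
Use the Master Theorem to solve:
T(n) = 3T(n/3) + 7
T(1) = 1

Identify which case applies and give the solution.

a=3, b=3, f(n)=7. log_3(3) = 1. Since c=0 < 1, Case 1 applies: T(n) = Θ(n^log_b(a)) = O(n).

Answer: O(n) - Case 1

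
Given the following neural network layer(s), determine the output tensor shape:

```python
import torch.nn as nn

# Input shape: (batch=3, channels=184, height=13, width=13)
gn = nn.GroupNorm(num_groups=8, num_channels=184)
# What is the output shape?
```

Input: (3, 184, 13, 13) -> Output: (3, 184, 13, 13)

Answer: (3, 184, 13, 13)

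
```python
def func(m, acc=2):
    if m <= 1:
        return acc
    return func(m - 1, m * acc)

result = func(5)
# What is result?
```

Accumulator trace (n, acc): (5, 2) -> (4, 10) -> (3, 40) -> (2, 120) -> (1, 240) -> return 240

Answer: 240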